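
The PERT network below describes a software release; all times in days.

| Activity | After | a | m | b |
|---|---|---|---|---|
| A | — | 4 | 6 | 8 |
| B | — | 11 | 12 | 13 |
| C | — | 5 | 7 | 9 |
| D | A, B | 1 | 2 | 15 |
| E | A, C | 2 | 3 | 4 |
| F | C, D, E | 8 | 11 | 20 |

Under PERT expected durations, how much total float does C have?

te_A = (4 + 4·6 + 8)/6 = 36/6 = 6
te_B = (11 + 4·12 + 13)/6 = 72/6 = 12
te_C = (5 + 4·7 + 9)/6 = 42/6 = 7
te_D = (1 + 4·2 + 15)/6 = 24/6 = 4
te_E = (2 + 4·3 + 4)/6 = 18/6 = 3
te_F = (8 + 4·11 + 20)/6 = 72/6 = 12

Forward pass:
ES_A = 0; EF_A = 6
ES_B = 0; EF_B = 12
ES_C = 0; EF_C = 7
ES_D = max(EF_A=6, EF_B=12) = 12; EF_D = 12+4 = 16
ES_E = max(EF_A=6, EF_C=7) = 7; EF_E = 7+3 = 10
ES_F = max(EF_C=7, EF_D=16, EF_E=10) = 16; EF_F = 16+12 = 28
Expected project duration μ = 28 days. Critical path: B → D → F.

Backward pass:
LF_F = 28; LS_F = 28−12 = 16
LF_E = LS_F = 16; LS_E = 16−3 = 13
LF_D = LS_F = 16; LS_D = 16−4 = 12
LF_C = min(LS_E=13, LS_F=16) = 13; LS_C = 13−7 = 6
LF_B = LS_D = 12; LS_B = 12−12 = 0
LF_A = min(LS_D=12, LS_E=13) = 12; LS_A = 12−6 = 6
Slack_C = LS_C − ES_C = 6 − 0 = 6

6 days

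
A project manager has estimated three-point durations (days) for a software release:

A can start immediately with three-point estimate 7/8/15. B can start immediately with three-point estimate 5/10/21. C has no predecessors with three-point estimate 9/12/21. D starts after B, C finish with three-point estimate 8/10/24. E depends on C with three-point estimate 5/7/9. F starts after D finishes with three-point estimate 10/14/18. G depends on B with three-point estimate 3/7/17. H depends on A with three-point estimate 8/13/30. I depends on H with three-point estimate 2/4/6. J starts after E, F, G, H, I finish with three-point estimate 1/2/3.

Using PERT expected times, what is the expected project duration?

te_A = (7 + 4·8 + 15)/6 = 54/6 = 9
te_B = (5 + 4·10 + 21)/6 = 66/6 = 11
te_C = (9 + 4·12 + 21)/6 = 78/6 = 13
te_D = (8 + 4·10 + 24)/6 = 72/6 = 12
te_E = (5 + 4·7 + 9)/6 = 42/6 = 7
te_F = (10 + 4·14 + 18)/6 = 84/6 = 14
te_G = (3 + 4·7 + 17)/6 = 48/6 = 8
te_H = (8 + 4·13 + 30)/6 = 90/6 = 15
te_I = (2 + 4·4 + 6)/6 = 24/6 = 4
te_J = (1 + 4·2 + 3)/6 = 12/6 = 2

Forward pass:
ES_A = 0; EF_A = 9
ES_B = 0; EF_B = 11
ES_C = 0; EF_C = 13
ES_D = max(EF_B=11, EF_C=13) = 13; EF_D = 13+12 = 25
ES_E = 13; EF_E = 13+7 = 20
ES_F = 25; EF_F = 25+14 = 39
ES_G = 11; EF_G = 11+8 = 19
ES_H = 9; EF_H = 9+15 = 24
ES_I = 24; EF_I = 24+4 = 28
ES_J = max(EF_E=20, EF_F=39, EF_G=19, EF_H=24, EF_I=28) = 39; EF_J = 39+2 = 41
Expected project duration μ = 41 days. Critical path: C → D → F → J.

41 days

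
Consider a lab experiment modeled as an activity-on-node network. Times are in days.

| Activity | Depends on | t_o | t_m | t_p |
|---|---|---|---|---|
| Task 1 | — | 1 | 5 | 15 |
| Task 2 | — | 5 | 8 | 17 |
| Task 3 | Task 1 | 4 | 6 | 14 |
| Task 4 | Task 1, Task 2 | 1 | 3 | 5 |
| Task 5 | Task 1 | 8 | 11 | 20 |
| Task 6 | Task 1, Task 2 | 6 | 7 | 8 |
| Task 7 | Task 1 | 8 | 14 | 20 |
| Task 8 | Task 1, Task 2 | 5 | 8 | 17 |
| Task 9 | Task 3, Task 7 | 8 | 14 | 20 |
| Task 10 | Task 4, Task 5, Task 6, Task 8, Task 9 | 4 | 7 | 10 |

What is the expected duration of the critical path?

41 days

te_Task 1 = (1 + 4·5 + 15)/6 = 36/6 = 6
te_Task 2 = (5 + 4·8 + 17)/6 = 54/6 = 9
te_Task 3 = (4 + 4·6 + 14)/6 = 42/6 = 7
te_Task 4 = (1 + 4·3 + 5)/6 = 18/6 = 3
te_Task 5 = (8 + 4·11 + 20)/6 = 72/6 = 12
te_Task 6 = (6 + 4·7 + 8)/6 = 42/6 = 7
te_Task 7 = (8 + 4·14 + 20)/6 = 84/6 = 14
te_Task 8 = (5 + 4·8 + 17)/6 = 54/6 = 9
te_Task 9 = (8 + 4·14 + 20)/6 = 84/6 = 14
te_Task 10 = (4 + 4·7 + 10)/6 = 42/6 = 7

Forward pass:
ES_Task 1 = 0; EF_Task 1 = 6
ES_Task 2 = 0; EF_Task 2 = 9
ES_Task 3 = 6; EF_Task 3 = 6+7 = 13
ES_Task 4 = max(EF_Task 1=6, EF_Task 2=9) = 9; EF_Task 4 = 9+3 = 12
ES_Task 5 = 6; EF_Task 5 = 6+12 = 18
ES_Task 6 = max(EF_Task 1=6, EF_Task 2=9) = 9; EF_Task 6 = 9+7 = 16
ES_Task 7 = 6; EF_Task 7 = 6+14 = 20
ES_Task 8 = max(EF_Task 1=6, EF_Task 2=9) = 9; EF_Task 8 = 9+9 = 18
ES_Task 9 = max(EF_Task 3=13, EF_Task 7=20) = 20; EF_Task 9 = 20+14 = 34
ES_Task 10 = max(EF_Task 4=12, EF_Task 5=18, EF_Task 6=16, EF_Task 8=18, EF_Task 9=34) = 34; EF_Task 10 = 34+7 = 41
Expected project duration μ = 41 days. Critical path: Task 1 → Task 7 → Task 9 → Task 10.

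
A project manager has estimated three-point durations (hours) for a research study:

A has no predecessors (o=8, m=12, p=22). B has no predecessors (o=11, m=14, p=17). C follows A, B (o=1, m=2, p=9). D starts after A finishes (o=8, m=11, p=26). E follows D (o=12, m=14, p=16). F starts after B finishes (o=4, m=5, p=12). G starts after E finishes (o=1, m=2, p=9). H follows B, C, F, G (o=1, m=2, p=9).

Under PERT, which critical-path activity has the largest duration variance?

te_A = (8 + 4·12 + 22)/6 = 78/6 = 13; σ²_A = ((22−8)/6)² = 5.444
te_B = (11 + 4·14 + 17)/6 = 84/6 = 14; σ²_B = ((17−11)/6)² = 1.000
te_C = (1 + 4·2 + 9)/6 = 18/6 = 3; σ²_C = ((9−1)/6)² = 1.778
te_D = (8 + 4·11 + 26)/6 = 78/6 = 13; σ²_D = ((26−8)/6)² = 9.000
te_E = (12 + 4·14 + 16)/6 = 84/6 = 14; σ²_E = ((16−12)/6)² = 0.444
te_F = (4 + 4·5 + 12)/6 = 36/6 = 6; σ²_F = ((12−4)/6)² = 1.778
te_G = (1 + 4·2 + 9)/6 = 18/6 = 3; σ²_G = ((9−1)/6)² = 1.778
te_H = (1 + 4·2 + 9)/6 = 18/6 = 3; σ²_H = ((9−1)/6)² = 1.778

Forward pass:
ES_A = 0; EF_A = 13
ES_B = 0; EF_B = 14
ES_C = max(EF_A=13, EF_B=14) = 14; EF_C = 14+3 = 17
ES_D = 13; EF_D = 13+13 = 26
ES_E = 26; EF_E = 26+14 = 40
ES_F = 14; EF_F = 14+6 = 20
ES_G = 40; EF_G = 40+3 = 43
ES_H = max(EF_B=14, EF_C=17, EF_F=20, EF_G=43) = 43; EF_H = 43+3 = 46
Expected project duration μ = 46 hours. Critical path: A → D → E → G → H.

Variances on critical path: σ²_A=5.444, σ²_D=9.000, σ²_E=0.444, σ²_G=1.778, σ²_H=1.778.
Largest is σ²_D = 9.000.

D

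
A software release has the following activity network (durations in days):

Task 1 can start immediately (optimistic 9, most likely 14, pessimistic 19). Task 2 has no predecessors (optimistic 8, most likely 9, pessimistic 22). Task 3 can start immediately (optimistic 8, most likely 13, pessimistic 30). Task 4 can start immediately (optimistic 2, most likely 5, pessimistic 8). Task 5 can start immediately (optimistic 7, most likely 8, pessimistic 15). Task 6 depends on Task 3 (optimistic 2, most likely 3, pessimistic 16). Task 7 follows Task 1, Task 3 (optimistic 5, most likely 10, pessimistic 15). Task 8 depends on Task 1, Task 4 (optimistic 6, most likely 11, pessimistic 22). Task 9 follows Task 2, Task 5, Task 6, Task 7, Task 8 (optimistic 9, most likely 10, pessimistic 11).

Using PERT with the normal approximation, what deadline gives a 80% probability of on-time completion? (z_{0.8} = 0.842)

38.7 days

te_Task 1 = (9 + 4·14 + 19)/6 = 84/6 = 14; σ²_Task 1 = ((19−9)/6)² = 2.778
te_Task 2 = (8 + 4·9 + 22)/6 = 66/6 = 11; σ²_Task 2 = ((22−8)/6)² = 5.444
te_Task 3 = (8 + 4·13 + 30)/6 = 90/6 = 15; σ²_Task 3 = ((30−8)/6)² = 13.444
te_Task 4 = (2 + 4·5 + 8)/6 = 30/6 = 5; σ²_Task 4 = ((8−2)/6)² = 1.000
te_Task 5 = (7 + 4·8 + 15)/6 = 54/6 = 9; σ²_Task 5 = ((15−7)/6)² = 1.778
te_Task 6 = (2 + 4·3 + 16)/6 = 30/6 = 5; σ²_Task 6 = ((16−2)/6)² = 5.444
te_Task 7 = (5 + 4·10 + 15)/6 = 60/6 = 10; σ²_Task 7 = ((15−5)/6)² = 2.778
te_Task 8 = (6 + 4·11 + 22)/6 = 72/6 = 12; σ²_Task 8 = ((22−6)/6)² = 7.111
te_Task 9 = (9 + 4·10 + 11)/6 = 60/6 = 10; σ²_Task 9 = ((11−9)/6)² = 0.111

Forward pass:
ES_Task 1 = 0; EF_Task 1 = 14
ES_Task 2 = 0; EF_Task 2 = 11
ES_Task 3 = 0; EF_Task 3 = 15
ES_Task 4 = 0; EF_Task 4 = 5
ES_Task 5 = 0; EF_Task 5 = 9
ES_Task 6 = 15; EF_Task 6 = 15+5 = 20
ES_Task 7 = max(EF_Task 1=14, EF_Task 3=15) = 15; EF_Task 7 = 15+10 = 25
ES_Task 8 = max(EF_Task 1=14, EF_Task 4=5) = 14; EF_Task 8 = 14+12 = 26
ES_Task 9 = max(EF_Task 2=11, EF_Task 5=9, EF_Task 6=20, EF_Task 7=25, EF_Task 8=26) = 26; EF_Task 9 = 26+10 = 36
Expected project duration μ = 36 days. Critical path: Task 1 → Task 8 → Task 9.

Variance along critical path = 2.778 + 7.111 + 0.111 = 10.000; σ = 3.162 days.
D = μ + z·σ = 36 + 0.842·3.162 = 38.7 days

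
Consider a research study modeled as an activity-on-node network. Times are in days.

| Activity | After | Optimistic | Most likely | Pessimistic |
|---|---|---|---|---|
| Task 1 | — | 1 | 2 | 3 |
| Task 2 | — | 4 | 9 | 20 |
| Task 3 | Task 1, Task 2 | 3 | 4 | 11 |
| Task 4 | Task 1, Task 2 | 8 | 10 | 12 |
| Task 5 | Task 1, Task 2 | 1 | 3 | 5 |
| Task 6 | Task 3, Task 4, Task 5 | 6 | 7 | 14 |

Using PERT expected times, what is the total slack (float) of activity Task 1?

te_Task 1 = (1 + 4·2 + 3)/6 = 12/6 = 2
te_Task 2 = (4 + 4·9 + 20)/6 = 60/6 = 10
te_Task 3 = (3 + 4·4 + 11)/6 = 30/6 = 5
te_Task 4 = (8 + 4·10 + 12)/6 = 60/6 = 10
te_Task 5 = (1 + 4·3 + 5)/6 = 18/6 = 3
te_Task 6 = (6 + 4·7 + 14)/6 = 48/6 = 8

Forward pass:
ES_Task 1 = 0; EF_Task 1 = 2
ES_Task 2 = 0; EF_Task 2 = 10
ES_Task 3 = max(EF_Task 1=2, EF_Task 2=10) = 10; EF_Task 3 = 10+5 = 15
ES_Task 4 = max(EF_Task 1=2, EF_Task 2=10) = 10; EF_Task 4 = 10+10 = 20
ES_Task 5 = max(EF_Task 1=2, EF_Task 2=10) = 10; EF_Task 5 = 10+3 = 13
ES_Task 6 = max(EF_Task 3=15, EF_Task 4=20, EF_Task 5=13) = 20; EF_Task 6 = 20+8 = 28
Expected project duration μ = 28 days. Critical path: Task 2 → Task 4 → Task 6.

Backward pass:
LF_Task 6 = 28; LS_Task 6 = 28−8 = 20
LF_Task 5 = LS_Task 6 = 20; LS_Task 5 = 20−3 = 17
LF_Task 4 = LS_Task 6 = 20; LS_Task 4 = 20−10 = 10
LF_Task 3 = LS_Task 6 = 20; LS_Task 3 = 20−5 = 15
LF_Task 2 = min(LS_Task 3=15, LS_Task 4=10, LS_Task 5=17) = 10; LS_Task 2 = 10−10 = 0
LF_Task 1 = min(LS_Task 3=15, LS_Task 4=10, LS_Task 5=17) = 10; LS_Task 1 = 10−2 = 8
Slack_Task 1 = LS_Task 1 − ES_Task 1 = 8 − 0 = 8

8 days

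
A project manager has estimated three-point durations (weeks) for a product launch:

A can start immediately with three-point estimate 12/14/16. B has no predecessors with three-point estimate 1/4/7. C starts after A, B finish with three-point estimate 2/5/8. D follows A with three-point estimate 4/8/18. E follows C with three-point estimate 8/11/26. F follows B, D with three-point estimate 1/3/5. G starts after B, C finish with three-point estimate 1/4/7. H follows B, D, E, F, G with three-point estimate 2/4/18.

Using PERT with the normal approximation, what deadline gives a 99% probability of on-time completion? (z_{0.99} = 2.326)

47.7 weeks

te_A = (12 + 4·14 + 16)/6 = 84/6 = 14; σ²_A = ((16−12)/6)² = 0.444
te_B = (1 + 4·4 + 7)/6 = 24/6 = 4; σ²_B = ((7−1)/6)² = 1.000
te_C = (2 + 4·5 + 8)/6 = 30/6 = 5; σ²_C = ((8−2)/6)² = 1.000
te_D = (4 + 4·8 + 18)/6 = 54/6 = 9; σ²_D = ((18−4)/6)² = 5.444
te_E = (8 + 4·11 + 26)/6 = 78/6 = 13; σ²_E = ((26−8)/6)² = 9.000
te_F = (1 + 4·3 + 5)/6 = 18/6 = 3; σ²_F = ((5−1)/6)² = 0.444
te_G = (1 + 4·4 + 7)/6 = 24/6 = 4; σ²_G = ((7−1)/6)² = 1.000
te_H = (2 + 4·4 + 18)/6 = 36/6 = 6; σ²_H = ((18−2)/6)² = 7.111

Forward pass:
ES_A = 0; EF_A = 14
ES_B = 0; EF_B = 4
ES_C = max(EF_A=14, EF_B=4) = 14; EF_C = 14+5 = 19
ES_D = 14; EF_D = 14+9 = 23
ES_E = 19; EF_E = 19+13 = 32
ES_F = max(EF_B=4, EF_D=23) = 23; EF_F = 23+3 = 26
ES_G = max(EF_B=4, EF_C=19) = 19; EF_G = 19+4 = 23
ES_H = max(EF_B=4, EF_D=23, EF_E=32, EF_F=26, EF_G=23) = 32; EF_H = 32+6 = 38
Expected project duration μ = 38 weeks. Critical path: A → C → E → H.

Variance along critical path = 0.444 + 1.000 + 9.000 + 7.111 = 17.556; σ = 4.190 weeks.
D = μ + z·σ = 38 + 2.326·4.190 = 47.7 weeks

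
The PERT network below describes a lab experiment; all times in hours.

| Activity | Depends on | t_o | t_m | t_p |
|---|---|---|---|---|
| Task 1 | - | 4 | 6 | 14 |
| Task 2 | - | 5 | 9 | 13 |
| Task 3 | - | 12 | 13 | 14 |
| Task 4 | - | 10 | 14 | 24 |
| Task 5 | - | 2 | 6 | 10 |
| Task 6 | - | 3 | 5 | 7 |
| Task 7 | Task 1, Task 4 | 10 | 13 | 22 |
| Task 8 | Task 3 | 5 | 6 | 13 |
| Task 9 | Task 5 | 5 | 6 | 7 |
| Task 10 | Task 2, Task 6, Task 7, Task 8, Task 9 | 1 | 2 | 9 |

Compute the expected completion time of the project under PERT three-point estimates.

te_Task 1 = (4 + 4·6 + 14)/6 = 42/6 = 7
te_Task 2 = (5 + 4·9 + 13)/6 = 54/6 = 9
te_Task 3 = (12 + 4·13 + 14)/6 = 78/6 = 13
te_Task 4 = (10 + 4·14 + 24)/6 = 90/6 = 15
te_Task 5 = (2 + 4·6 + 10)/6 = 36/6 = 6
te_Task 6 = (3 + 4·5 + 7)/6 = 30/6 = 5
te_Task 7 = (10 + 4·13 + 22)/6 = 84/6 = 14
te_Task 8 = (5 + 4·6 + 13)/6 = 42/6 = 7
te_Task 9 = (5 + 4·6 + 7)/6 = 36/6 = 6
te_Task 10 = (1 + 4·2 + 9)/6 = 18/6 = 3

Forward pass:
ES_Task 1 = 0; EF_Task 1 = 7
ES_Task 2 = 0; EF_Task 2 = 9
ES_Task 3 = 0; EF_Task 3 = 13
ES_Task 4 = 0; EF_Task 4 = 15
ES_Task 5 = 0; EF_Task 5 = 6
ES_Task 6 = 0; EF_Task 6 = 5
ES_Task 7 = max(EF_Task 1=7, EF_Task 4=15) = 15; EF_Task 7 = 15+14 = 29
ES_Task 8 = 13; EF_Task 8 = 13+7 = 20
ES_Task 9 = 6; EF_Task 9 = 6+6 = 12
ES_Task 10 = max(EF_Task 2=9, EF_Task 6=5, EF_Task 7=29, EF_Task 8=20, EF_Task 9=12) = 29; EF_Task 10 = 29+3 = 32
Expected project duration μ = 32 hours. Critical path: Task 4 → Task 7 → Task 10.

32 hours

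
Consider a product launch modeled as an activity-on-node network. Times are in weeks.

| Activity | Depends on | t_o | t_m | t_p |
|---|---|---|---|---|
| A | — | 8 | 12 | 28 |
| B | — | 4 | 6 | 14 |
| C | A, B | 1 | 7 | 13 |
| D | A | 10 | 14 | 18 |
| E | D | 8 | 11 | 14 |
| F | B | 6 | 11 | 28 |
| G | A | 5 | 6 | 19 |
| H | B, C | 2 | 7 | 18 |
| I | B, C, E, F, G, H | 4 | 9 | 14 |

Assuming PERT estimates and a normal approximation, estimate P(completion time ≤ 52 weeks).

te_A = (8 + 4·12 + 28)/6 = 84/6 = 14; σ²_A = ((28−8)/6)² = 11.111
te_B = (4 + 4·6 + 14)/6 = 42/6 = 7; σ²_B = ((14−4)/6)² = 2.778
te_C = (1 + 4·7 + 13)/6 = 42/6 = 7; σ²_C = ((13−1)/6)² = 4.000
te_D = (10 + 4·14 + 18)/6 = 84/6 = 14; σ²_D = ((18−10)/6)² = 1.778
te_E = (8 + 4·11 + 14)/6 = 66/6 = 11; σ²_E = ((14−8)/6)² = 1.000
te_F = (6 + 4·11 + 28)/6 = 78/6 = 13; σ²_F = ((28−6)/6)² = 13.444
te_G = (5 + 4·6 + 19)/6 = 48/6 = 8; σ²_G = ((19−5)/6)² = 5.444
te_H = (2 + 4·7 + 18)/6 = 48/6 = 8; σ²_H = ((18−2)/6)² = 7.111
te_I = (4 + 4·9 + 14)/6 = 54/6 = 9; σ²_I = ((14−4)/6)² = 2.778

Forward pass:
ES_A = 0; EF_A = 14
ES_B = 0; EF_B = 7
ES_C = max(EF_A=14, EF_B=7) = 14; EF_C = 14+7 = 21
ES_D = 14; EF_D = 14+14 = 28
ES_E = 28; EF_E = 28+11 = 39
ES_F = 7; EF_F = 7+13 = 20
ES_G = 14; EF_G = 14+8 = 22
ES_H = max(EF_B=7, EF_C=21) = 21; EF_H = 21+8 = 29
ES_I = max(EF_B=7, EF_C=21, EF_E=39, EF_F=20, EF_G=22, EF_H=29) = 39; EF_I = 39+9 = 48
Expected project duration μ = 48 weeks. Critical path: A → D → E → I.

Variance along critical path = 11.111 + 1.778 + 1.000 + 2.778 = 16.667; σ = √16.667 = 4.082 weeks.
Z = (52 − 48) / 4.082 = 0.980
P(T ≤ 52) = Φ(0.980) ≈ 0.836

0.836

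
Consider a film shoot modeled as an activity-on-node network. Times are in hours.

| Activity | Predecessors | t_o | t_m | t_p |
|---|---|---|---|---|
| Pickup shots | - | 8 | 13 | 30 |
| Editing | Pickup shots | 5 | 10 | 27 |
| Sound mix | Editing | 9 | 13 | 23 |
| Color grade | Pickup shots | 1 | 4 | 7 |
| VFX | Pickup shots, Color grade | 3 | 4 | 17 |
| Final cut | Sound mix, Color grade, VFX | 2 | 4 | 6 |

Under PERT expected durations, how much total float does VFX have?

16 hours

te_Pickup shots = (8 + 4·13 + 30)/6 = 90/6 = 15
te_Editing = (5 + 4·10 + 27)/6 = 72/6 = 12
te_Sound mix = (9 + 4·13 + 23)/6 = 84/6 = 14
te_Color grade = (1 + 4·4 + 7)/6 = 24/6 = 4
te_VFX = (3 + 4·4 + 17)/6 = 36/6 = 6
te_Final cut = (2 + 4·4 + 6)/6 = 24/6 = 4

Forward pass:
ES_Pickup shots = 0; EF_Pickup shots = 15
ES_Editing = 15; EF_Editing = 15+12 = 27
ES_Sound mix = 27; EF_Sound mix = 27+14 = 41
ES_Color grade = 15; EF_Color grade = 15+4 = 19
ES_VFX = max(EF_Pickup shots=15, EF_Color grade=19) = 19; EF_VFX = 19+6 = 25
ES_Final cut = max(EF_Sound mix=41, EF_Color grade=19, EF_VFX=25) = 41; EF_Final cut = 41+4 = 45
Expected project duration μ = 45 hours. Critical path: Pickup shots → Editing → Sound mix → Final cut.

Backward pass:
LF_Final cut = 45; LS_Final cut = 45−4 = 41
LF_VFX = LS_Final cut = 41; LS_VFX = 41−6 = 35
LF_Color grade = min(LS_VFX=35, LS_Final cut=41) = 35; LS_Color grade = 35−4 = 31
LF_Sound mix = LS_Final cut = 41; LS_Sound mix = 41−14 = 27
LF_Editing = LS_Sound mix = 27; LS_Editing = 27−12 = 15
LF_Pickup shots = min(LS_Editing=15, LS_Color grade=31, LS_VFX=35) = 15; LS_Pickup shots = 15−15 = 0
Slack_VFX = LS_VFX − ES_VFX = 35 − 19 = 16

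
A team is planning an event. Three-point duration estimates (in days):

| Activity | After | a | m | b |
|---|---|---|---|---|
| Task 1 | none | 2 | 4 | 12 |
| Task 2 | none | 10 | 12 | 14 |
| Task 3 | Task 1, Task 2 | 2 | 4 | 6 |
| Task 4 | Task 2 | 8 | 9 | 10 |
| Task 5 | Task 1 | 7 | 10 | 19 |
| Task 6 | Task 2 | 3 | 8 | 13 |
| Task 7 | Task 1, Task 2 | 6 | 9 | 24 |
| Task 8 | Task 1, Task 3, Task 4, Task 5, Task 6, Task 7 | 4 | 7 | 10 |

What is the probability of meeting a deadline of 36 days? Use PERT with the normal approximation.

0.968

te_Task 1 = (2 + 4·4 + 12)/6 = 30/6 = 5; σ²_Task 1 = ((12−2)/6)² = 2.778
te_Task 2 = (10 + 4·12 + 14)/6 = 72/6 = 12; σ²_Task 2 = ((14−10)/6)² = 0.444
te_Task 3 = (2 + 4·4 + 6)/6 = 24/6 = 4; σ²_Task 3 = ((6−2)/6)² = 0.444
te_Task 4 = (8 + 4·9 + 10)/6 = 54/6 = 9; σ²_Task 4 = ((10−8)/6)² = 0.111
te_Task 5 = (7 + 4·10 + 19)/6 = 66/6 = 11; σ²_Task 5 = ((19−7)/6)² = 4.000
te_Task 6 = (3 + 4·8 + 13)/6 = 48/6 = 8; σ²_Task 6 = ((13−3)/6)² = 2.778
te_Task 7 = (6 + 4·9 + 24)/6 = 66/6 = 11; σ²_Task 7 = ((24−6)/6)² = 9.000
te_Task 8 = (4 + 4·7 + 10)/6 = 42/6 = 7; σ²_Task 8 = ((10−4)/6)² = 1.000

Forward pass:
ES_Task 1 = 0; EF_Task 1 = 5
ES_Task 2 = 0; EF_Task 2 = 12
ES_Task 3 = max(EF_Task 1=5, EF_Task 2=12) = 12; EF_Task 3 = 12+4 = 16
ES_Task 4 = 12; EF_Task 4 = 12+9 = 21
ES_Task 5 = 5; EF_Task 5 = 5+11 = 16
ES_Task 6 = 12; EF_Task 6 = 12+8 = 20
ES_Task 7 = max(EF_Task 1=5, EF_Task 2=12) = 12; EF_Task 7 = 12+11 = 23
ES_Task 8 = max(EF_Task 1=5, EF_Task 3=16, EF_Task 4=21, EF_Task 5=16, EF_Task 6=20, EF_Task 7=23) = 23; EF_Task 8 = 23+7 = 30
Expected project duration μ = 30 days. Critical path: Task 2 → Task 7 → Task 8.

Variance along critical path = 0.444 + 9.000 + 1.000 = 10.444; σ = √10.444 = 3.232 days.
Z = (36 − 30) / 3.232 = 1.857
P(T ≤ 36) = Φ(1.857) ≈ 0.968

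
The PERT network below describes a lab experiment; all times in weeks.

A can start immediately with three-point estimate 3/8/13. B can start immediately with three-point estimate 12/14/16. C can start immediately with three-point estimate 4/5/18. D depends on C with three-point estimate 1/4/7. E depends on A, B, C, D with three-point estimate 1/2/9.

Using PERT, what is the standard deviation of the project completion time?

1.49 weeks

te_A = (3 + 4·8 + 13)/6 = 48/6 = 8; σ²_A = ((13−3)/6)² = 2.778
te_B = (12 + 4·14 + 16)/6 = 84/6 = 14; σ²_B = ((16−12)/6)² = 0.444
te_C = (4 + 4·5 + 18)/6 = 42/6 = 7; σ²_C = ((18−4)/6)² = 5.444
te_D = (1 + 4·4 + 7)/6 = 24/6 = 4; σ²_D = ((7−1)/6)² = 1.000
te_E = (1 + 4·2 + 9)/6 = 18/6 = 3; σ²_E = ((9−1)/6)² = 1.778

Forward pass:
ES_A = 0; EF_A = 8
ES_B = 0; EF_B = 14
ES_C = 0; EF_C = 7
ES_D = 7; EF_D = 7+4 = 11
ES_E = max(EF_A=8, EF_B=14, EF_C=7, EF_D=11) = 14; EF_E = 14+3 = 17
Expected project duration μ = 17 weeks. Critical path: B → E.

Variance along critical path = 0.444 + 1.778 = 2.222
σ = √2.222 = 1.491 weeks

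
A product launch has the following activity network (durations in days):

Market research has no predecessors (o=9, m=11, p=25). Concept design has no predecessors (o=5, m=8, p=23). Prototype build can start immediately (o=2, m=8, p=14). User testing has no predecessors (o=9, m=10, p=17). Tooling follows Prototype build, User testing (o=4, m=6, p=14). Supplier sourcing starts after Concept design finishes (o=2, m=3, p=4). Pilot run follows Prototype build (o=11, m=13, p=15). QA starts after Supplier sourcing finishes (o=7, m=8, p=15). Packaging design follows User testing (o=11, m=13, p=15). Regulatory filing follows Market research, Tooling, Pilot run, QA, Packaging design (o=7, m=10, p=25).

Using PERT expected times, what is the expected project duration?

36 days

te_Market research = (9 + 4·11 + 25)/6 = 78/6 = 13
te_Concept design = (5 + 4·8 + 23)/6 = 60/6 = 10
te_Prototype build = (2 + 4·8 + 14)/6 = 48/6 = 8
te_User testing = (9 + 4·10 + 17)/6 = 66/6 = 11
te_Tooling = (4 + 4·6 + 14)/6 = 42/6 = 7
te_Supplier sourcing = (2 + 4·3 + 4)/6 = 18/6 = 3
te_Pilot run = (11 + 4·13 + 15)/6 = 78/6 = 13
te_QA = (7 + 4·8 + 15)/6 = 54/6 = 9
te_Packaging design = (11 + 4·13 + 15)/6 = 78/6 = 13
te_Regulatory filing = (7 + 4·10 + 25)/6 = 72/6 = 12

Forward pass:
ES_Market research = 0; EF_Market research = 13
ES_Concept design = 0; EF_Concept design = 10
ES_Prototype build = 0; EF_Prototype build = 8
ES_User testing = 0; EF_User testing = 11
ES_Tooling = max(EF_Prototype build=8, EF_User testing=11) = 11; EF_Tooling = 11+7 = 18
ES_Supplier sourcing = 10; EF_Supplier sourcing = 10+3 = 13
ES_Pilot run = 8; EF_Pilot run = 8+13 = 21
ES_QA = 13; EF_QA = 13+9 = 22
ES_Packaging design = 11; EF_Packaging design = 11+13 = 24
ES_Regulatory filing = max(EF_Market research=13, EF_Tooling=18, EF_Pilot run=21, EF_QA=22, EF_Packaging design=24) = 24; EF_Regulatory filing = 24+12 = 36
Expected project duration μ = 36 days. Critical path: User testing → Packaging design → Regulatory filing.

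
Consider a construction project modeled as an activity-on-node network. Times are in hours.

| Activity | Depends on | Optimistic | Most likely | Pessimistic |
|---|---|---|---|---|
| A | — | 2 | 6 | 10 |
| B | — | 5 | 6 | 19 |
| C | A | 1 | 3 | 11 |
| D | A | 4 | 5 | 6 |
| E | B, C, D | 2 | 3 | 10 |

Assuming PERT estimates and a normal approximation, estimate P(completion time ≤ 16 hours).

0.699

te_A = (2 + 4·6 + 10)/6 = 36/6 = 6; σ²_A = ((10−2)/6)² = 1.778
te_B = (5 + 4·6 + 19)/6 = 48/6 = 8; σ²_B = ((19−5)/6)² = 5.444
te_C = (1 + 4·3 + 11)/6 = 24/6 = 4; σ²_C = ((11−1)/6)² = 2.778
te_D = (4 + 4·5 + 6)/6 = 30/6 = 5; σ²_D = ((6−4)/6)² = 0.111
te_E = (2 + 4·3 + 10)/6 = 24/6 = 4; σ²_E = ((10−2)/6)² = 1.778

Forward pass:
ES_A = 0; EF_A = 6
ES_B = 0; EF_B = 8
ES_C = 6; EF_C = 6+4 = 10
ES_D = 6; EF_D = 6+5 = 11
ES_E = max(EF_B=8, EF_C=10, EF_D=11) = 11; EF_E = 11+4 = 15
Expected project duration μ = 15 hours. Critical path: A → D → E.

Variance along critical path = 1.778 + 0.111 + 1.778 = 3.667; σ = √3.667 = 1.915 hours.
Z = (16 − 15) / 1.915 = 0.522
P(T ≤ 16) = Φ(0.522) ≈ 0.699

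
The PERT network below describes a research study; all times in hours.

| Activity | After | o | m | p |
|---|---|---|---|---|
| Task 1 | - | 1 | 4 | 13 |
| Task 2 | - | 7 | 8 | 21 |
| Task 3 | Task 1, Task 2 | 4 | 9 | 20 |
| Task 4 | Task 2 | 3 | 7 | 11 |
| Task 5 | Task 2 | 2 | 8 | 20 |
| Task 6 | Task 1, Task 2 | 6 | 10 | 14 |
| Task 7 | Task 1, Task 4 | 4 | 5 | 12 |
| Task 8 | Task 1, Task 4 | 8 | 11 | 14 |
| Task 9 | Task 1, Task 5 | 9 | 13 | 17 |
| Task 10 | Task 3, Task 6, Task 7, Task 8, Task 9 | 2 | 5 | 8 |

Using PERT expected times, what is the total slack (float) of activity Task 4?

4 hours

te_Task 1 = (1 + 4·4 + 13)/6 = 30/6 = 5
te_Task 2 = (7 + 4·8 + 21)/6 = 60/6 = 10
te_Task 3 = (4 + 4·9 + 20)/6 = 60/6 = 10
te_Task 4 = (3 + 4·7 + 11)/6 = 42/6 = 7
te_Task 5 = (2 + 4·8 + 20)/6 = 54/6 = 9
te_Task 6 = (6 + 4·10 + 14)/6 = 60/6 = 10
te_Task 7 = (4 + 4·5 + 12)/6 = 36/6 = 6
te_Task 8 = (8 + 4·11 + 14)/6 = 66/6 = 11
te_Task 9 = (9 + 4·13 + 17)/6 = 78/6 = 13
te_Task 10 = (2 + 4·5 + 8)/6 = 30/6 = 5

Forward pass:
ES_Task 1 = 0; EF_Task 1 = 5
ES_Task 2 = 0; EF_Task 2 = 10
ES_Task 3 = max(EF_Task 1=5, EF_Task 2=10) = 10; EF_Task 3 = 10+10 = 20
ES_Task 4 = 10; EF_Task 4 = 10+7 = 17
ES_Task 5 = 10; EF_Task 5 = 10+9 = 19
ES_Task 6 = max(EF_Task 1=5, EF_Task 2=10) = 10; EF_Task 6 = 10+10 = 20
ES_Task 7 = max(EF_Task 1=5, EF_Task 4=17) = 17; EF_Task 7 = 17+6 = 23
ES_Task 8 = max(EF_Task 1=5, EF_Task 4=17) = 17; EF_Task 8 = 17+11 = 28
ES_Task 9 = max(EF_Task 1=5, EF_Task 5=19) = 19; EF_Task 9 = 19+13 = 32
ES_Task 10 = max(EF_Task 3=20, EF_Task 6=20, EF_Task 7=23, EF_Task 8=28, EF_Task 9=32) = 32; EF_Task 10 = 32+5 = 37
Expected project duration μ = 37 hours. Critical path: Task 2 → Task 5 → Task 9 → Task 10.

Backward pass:
LF_Task 10 = 37; LS_Task 10 = 37−5 = 32
LF_Task 9 = LS_Task 10 = 32; LS_Task 9 = 32−13 = 19
LF_Task 8 = LS_Task 10 = 32; LS_Task 8 = 32−11 = 21
LF_Task 7 = LS_Task 10 = 32; LS_Task 7 = 32−6 = 26
LF_Task 6 = LS_Task 10 = 32; LS_Task 6 = 32−10 = 22
LF_Task 5 = LS_Task 9 = 19; LS_Task 5 = 19−9 = 10
LF_Task 4 = min(LS_Task 7=26, LS_Task 8=21) = 21; LS_Task 4 = 21−7 = 14
LF_Task 3 = LS_Task 10 = 32; LS_Task 3 = 32−10 = 22
LF_Task 2 = min(LS_Task 3=22, LS_Task 4=14, LS_Task 5=10, LS_Task 6=22) = 10; LS_Task 2 = 10−10 = 0
LF_Task 1 = min(LS_Task 3=22, LS_Task 6=22, LS_Task 7=26, LS_Task 8=21, LS_Task 9=19) = 19; LS_Task 1 = 19−5 = 14
Slack_Task 4 = LS_Task 4 − ES_Task 4 = 14 − 10 = 4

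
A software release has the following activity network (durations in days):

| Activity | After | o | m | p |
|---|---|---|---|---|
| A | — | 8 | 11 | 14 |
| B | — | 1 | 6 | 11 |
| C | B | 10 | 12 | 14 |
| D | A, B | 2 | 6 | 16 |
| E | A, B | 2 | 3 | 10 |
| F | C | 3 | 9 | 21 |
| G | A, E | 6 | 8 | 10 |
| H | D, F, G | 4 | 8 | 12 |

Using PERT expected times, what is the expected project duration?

36 days

te_A = (8 + 4·11 + 14)/6 = 66/6 = 11
te_B = (1 + 4·6 + 11)/6 = 36/6 = 6
te_C = (10 + 4·12 + 14)/6 = 72/6 = 12
te_D = (2 + 4·6 + 16)/6 = 42/6 = 7
te_E = (2 + 4·3 + 10)/6 = 24/6 = 4
te_F = (3 + 4·9 + 21)/6 = 60/6 = 10
te_G = (6 + 4·8 + 10)/6 = 48/6 = 8
te_H = (4 + 4·8 + 12)/6 = 48/6 = 8

Forward pass:
ES_A = 0; EF_A = 11
ES_B = 0; EF_B = 6
ES_C = 6; EF_C = 6+12 = 18
ES_D = max(EF_A=11, EF_B=6) = 11; EF_D = 11+7 = 18
ES_E = max(EF_A=11, EF_B=6) = 11; EF_E = 11+4 = 15
ES_F = 18; EF_F = 18+10 = 28
ES_G = max(EF_A=11, EF_E=15) = 15; EF_G = 15+8 = 23
ES_H = max(EF_D=18, EF_F=28, EF_G=23) = 28; EF_H = 28+8 = 36
Expected project duration μ = 36 days. Critical path: B → C → F → H.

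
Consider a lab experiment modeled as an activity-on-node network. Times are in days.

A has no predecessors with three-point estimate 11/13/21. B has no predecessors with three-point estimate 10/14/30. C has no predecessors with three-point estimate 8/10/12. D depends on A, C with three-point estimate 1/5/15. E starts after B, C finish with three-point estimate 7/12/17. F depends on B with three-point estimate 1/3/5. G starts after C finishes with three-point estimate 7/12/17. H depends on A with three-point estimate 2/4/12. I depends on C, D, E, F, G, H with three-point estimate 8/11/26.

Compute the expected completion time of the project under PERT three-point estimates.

41 days

te_A = (11 + 4·13 + 21)/6 = 84/6 = 14
te_B = (10 + 4·14 + 30)/6 = 96/6 = 16
te_C = (8 + 4·10 + 12)/6 = 60/6 = 10
te_D = (1 + 4·5 + 15)/6 = 36/6 = 6
te_E = (7 + 4·12 + 17)/6 = 72/6 = 12
te_F = (1 + 4·3 + 5)/6 = 18/6 = 3
te_G = (7 + 4·12 + 17)/6 = 72/6 = 12
te_H = (2 + 4·4 + 12)/6 = 30/6 = 5
te_I = (8 + 4·11 + 26)/6 = 78/6 = 13

Forward pass:
ES_A = 0; EF_A = 14
ES_B = 0; EF_B = 16
ES_C = 0; EF_C = 10
ES_D = max(EF_A=14, EF_C=10) = 14; EF_D = 14+6 = 20
ES_E = max(EF_B=16, EF_C=10) = 16; EF_E = 16+12 = 28
ES_F = 16; EF_F = 16+3 = 19
ES_G = 10; EF_G = 10+12 = 22
ES_H = 14; EF_H = 14+5 = 19
ES_I = max(EF_C=10, EF_D=20, EF_E=28, EF_F=19, EF_G=22, EF_H=19) = 28; EF_I = 28+13 = 41
Expected project duration μ = 41 days. Critical path: B → E → I.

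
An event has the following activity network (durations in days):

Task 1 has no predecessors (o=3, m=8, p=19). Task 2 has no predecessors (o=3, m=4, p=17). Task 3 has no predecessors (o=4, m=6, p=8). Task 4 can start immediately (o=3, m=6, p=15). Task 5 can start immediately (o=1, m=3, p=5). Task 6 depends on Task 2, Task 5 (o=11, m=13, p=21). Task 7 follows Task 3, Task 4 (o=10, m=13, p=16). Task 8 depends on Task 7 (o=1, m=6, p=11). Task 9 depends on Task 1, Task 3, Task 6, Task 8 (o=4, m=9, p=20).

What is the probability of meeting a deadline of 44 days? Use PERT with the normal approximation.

0.981

te_Task 1 = (3 + 4·8 + 19)/6 = 54/6 = 9; σ²_Task 1 = ((19−3)/6)² = 7.111
te_Task 2 = (3 + 4·4 + 17)/6 = 36/6 = 6; σ²_Task 2 = ((17−3)/6)² = 5.444
te_Task 3 = (4 + 4·6 + 8)/6 = 36/6 = 6; σ²_Task 3 = ((8−4)/6)² = 0.444
te_Task 4 = (3 + 4·6 + 15)/6 = 42/6 = 7; σ²_Task 4 = ((15−3)/6)² = 4.000
te_Task 5 = (1 + 4·3 + 5)/6 = 18/6 = 3; σ²_Task 5 = ((5−1)/6)² = 0.444
te_Task 6 = (11 + 4·13 + 21)/6 = 84/6 = 14; σ²_Task 6 = ((21−11)/6)² = 2.778
te_Task 7 = (10 + 4·13 + 16)/6 = 78/6 = 13; σ²_Task 7 = ((16−10)/6)² = 1.000
te_Task 8 = (1 + 4·6 + 11)/6 = 36/6 = 6; σ²_Task 8 = ((11−1)/6)² = 2.778
te_Task 9 = (4 + 4·9 + 20)/6 = 60/6 = 10; σ²_Task 9 = ((20−4)/6)² = 7.111

Forward pass:
ES_Task 1 = 0; EF_Task 1 = 9
ES_Task 2 = 0; EF_Task 2 = 6
ES_Task 3 = 0; EF_Task 3 = 6
ES_Task 4 = 0; EF_Task 4 = 7
ES_Task 5 = 0; EF_Task 5 = 3
ES_Task 6 = max(EF_Task 2=6, EF_Task 5=3) = 6; EF_Task 6 = 6+14 = 20
ES_Task 7 = max(EF_Task 3=6, EF_Task 4=7) = 7; EF_Task 7 = 7+13 = 20
ES_Task 8 = 20; EF_Task 8 = 20+6 = 26
ES_Task 9 = max(EF_Task 1=9, EF_Task 3=6, EF_Task 6=20, EF_Task 8=26) = 26; EF_Task 9 = 26+10 = 36
Expected project duration μ = 36 days. Critical path: Task 4 → Task 7 → Task 8 → Task 9.

Variance along critical path = 4.000 + 1.000 + 2.778 + 7.111 = 14.889; σ = √14.889 = 3.859 days.
Z = (44 − 36) / 3.859 = 2.073
P(T ≤ 44) = Φ(2.073) ≈ 0.981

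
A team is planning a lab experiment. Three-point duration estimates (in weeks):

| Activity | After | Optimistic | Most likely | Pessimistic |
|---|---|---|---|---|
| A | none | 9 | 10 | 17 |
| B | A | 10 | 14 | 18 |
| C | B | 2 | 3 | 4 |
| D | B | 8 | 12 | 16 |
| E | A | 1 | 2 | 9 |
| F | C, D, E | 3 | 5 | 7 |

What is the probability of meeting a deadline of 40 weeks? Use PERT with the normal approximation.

0.203

te_A = (9 + 4·10 + 17)/6 = 66/6 = 11; σ²_A = ((17−9)/6)² = 1.778
te_B = (10 + 4·14 + 18)/6 = 84/6 = 14; σ²_B = ((18−10)/6)² = 1.778
te_C = (2 + 4·3 + 4)/6 = 18/6 = 3; σ²_C = ((4−2)/6)² = 0.111
te_D = (8 + 4·12 + 16)/6 = 72/6 = 12; σ²_D = ((16−8)/6)² = 1.778
te_E = (1 + 4·2 + 9)/6 = 18/6 = 3; σ²_E = ((9−1)/6)² = 1.778
te_F = (3 + 4·5 + 7)/6 = 30/6 = 5; σ²_F = ((7−3)/6)² = 0.444

Forward pass:
ES_A = 0; EF_A = 11
ES_B = 11; EF_B = 11+14 = 25
ES_C = 25; EF_C = 25+3 = 28
ES_D = 25; EF_D = 25+12 = 37
ES_E = 11; EF_E = 11+3 = 14
ES_F = max(EF_C=28, EF_D=37, EF_E=14) = 37; EF_F = 37+5 = 42
Expected project duration μ = 42 weeks. Critical path: A → B → D → F.

Variance along critical path = 1.778 + 1.778 + 1.778 + 0.444 = 5.778; σ = √5.778 = 2.404 weeks.
Z = (40 − 42) / 2.404 = -0.832
P(T ≤ 40) = Φ(-0.832) ≈ 0.203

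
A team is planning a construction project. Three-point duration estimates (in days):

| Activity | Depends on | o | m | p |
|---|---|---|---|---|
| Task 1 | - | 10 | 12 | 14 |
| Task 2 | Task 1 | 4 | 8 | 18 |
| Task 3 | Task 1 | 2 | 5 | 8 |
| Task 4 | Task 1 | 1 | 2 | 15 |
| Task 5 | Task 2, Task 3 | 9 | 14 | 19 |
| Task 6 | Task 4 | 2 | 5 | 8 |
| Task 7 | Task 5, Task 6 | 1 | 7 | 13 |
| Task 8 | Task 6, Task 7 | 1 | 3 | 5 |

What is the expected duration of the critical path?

te_Task 1 = (10 + 4·12 + 14)/6 = 72/6 = 12
te_Task 2 = (4 + 4·8 + 18)/6 = 54/6 = 9
te_Task 3 = (2 + 4·5 + 8)/6 = 30/6 = 5
te_Task 4 = (1 + 4·2 + 15)/6 = 24/6 = 4
te_Task 5 = (9 + 4·14 + 19)/6 = 84/6 = 14
te_Task 6 = (2 + 4·5 + 8)/6 = 30/6 = 5
te_Task 7 = (1 + 4·7 + 13)/6 = 42/6 = 7
te_Task 8 = (1 + 4·3 + 5)/6 = 18/6 = 3

Forward pass:
ES_Task 1 = 0; EF_Task 1 = 12
ES_Task 2 = 12; EF_Task 2 = 12+9 = 21
ES_Task 3 = 12; EF_Task 3 = 12+5 = 17
ES_Task 4 = 12; EF_Task 4 = 12+4 = 16
ES_Task 5 = max(EF_Task 2=21, EF_Task 3=17) = 21; EF_Task 5 = 21+14 = 35
ES_Task 6 = 16; EF_Task 6 = 16+5 = 21
ES_Task 7 = max(EF_Task 5=35, EF_Task 6=21) = 35; EF_Task 7 = 35+7 = 42
ES_Task 8 = max(EF_Task 6=21, EF_Task 7=42) = 42; EF_Task 8 = 42+3 = 45
Expected project duration μ = 45 days. Critical path: Task 1 → Task 2 → Task 5 → Task 7 → Task 8.

45 days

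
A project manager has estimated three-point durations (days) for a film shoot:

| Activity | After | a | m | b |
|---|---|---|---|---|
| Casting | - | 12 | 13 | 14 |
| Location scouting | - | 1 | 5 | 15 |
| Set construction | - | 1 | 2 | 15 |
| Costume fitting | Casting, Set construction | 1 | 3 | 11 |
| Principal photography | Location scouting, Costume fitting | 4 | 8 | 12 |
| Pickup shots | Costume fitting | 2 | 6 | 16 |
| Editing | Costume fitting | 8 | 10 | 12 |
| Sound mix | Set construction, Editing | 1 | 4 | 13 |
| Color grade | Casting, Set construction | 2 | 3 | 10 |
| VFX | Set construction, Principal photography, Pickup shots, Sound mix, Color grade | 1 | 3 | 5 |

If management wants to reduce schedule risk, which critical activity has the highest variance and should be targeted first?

Sound mix

te_Casting = (12 + 4·13 + 14)/6 = 78/6 = 13; σ²_Casting = ((14−12)/6)² = 0.111
te_Location scouting = (1 + 4·5 + 15)/6 = 36/6 = 6; σ²_Location scouting = ((15−1)/6)² = 5.444
te_Set construction = (1 + 4·2 + 15)/6 = 24/6 = 4; σ²_Set construction = ((15−1)/6)² = 5.444
te_Costume fitting = (1 + 4·3 + 11)/6 = 24/6 = 4; σ²_Costume fitting = ((11−1)/6)² = 2.778
te_Principal photography = (4 + 4·8 + 12)/6 = 48/6 = 8; σ²_Principal photography = ((12−4)/6)² = 1.778
te_Pickup shots = (2 + 4·6 + 16)/6 = 42/6 = 7; σ²_Pickup shots = ((16−2)/6)² = 5.444
te_Editing = (8 + 4·10 + 12)/6 = 60/6 = 10; σ²_Editing = ((12−8)/6)² = 0.444
te_Sound mix = (1 + 4·4 + 13)/6 = 30/6 = 5; σ²_Sound mix = ((13−1)/6)² = 4.000
te_Color grade = (2 + 4·3 + 10)/6 = 24/6 = 4; σ²_Color grade = ((10−2)/6)² = 1.778
te_VFX = (1 + 4·3 + 5)/6 = 18/6 = 3; σ²_VFX = ((5−1)/6)² = 0.444

Forward pass:
ES_Casting = 0; EF_Casting = 13
ES_Location scouting = 0; EF_Location scouting = 6
ES_Set construction = 0; EF_Set construction = 4
ES_Costume fitting = max(EF_Casting=13, EF_Set construction=4) = 13; EF_Costume fitting = 13+4 = 17
ES_Principal photography = max(EF_Location scouting=6, EF_Costume fitting=17) = 17; EF_Principal photography = 17+8 = 25
ES_Pickup shots = 17; EF_Pickup shots = 17+7 = 24
ES_Editing = 17; EF_Editing = 17+10 = 27
ES_Sound mix = max(EF_Set construction=4, EF_Editing=27) = 27; EF_Sound mix = 27+5 = 32
ES_Color grade = max(EF_Casting=13, EF_Set construction=4) = 13; EF_Color grade = 13+4 = 17
ES_VFX = max(EF_Set construction=4, EF_Principal photography=25, EF_Pickup shots=24, EF_Sound mix=32, EF_Color grade=17) = 32; EF_VFX = 32+3 = 35
Expected project duration μ = 35 days. Critical path: Casting → Costume fitting → Editing → Sound mix → VFX.

Variances on critical path: σ²_Casting=0.111, σ²_Costume fitting=2.778, σ²_Editing=0.444, σ²_Sound mix=4.000, σ²_VFX=0.444.
Largest is σ²_Sound mix = 4.000.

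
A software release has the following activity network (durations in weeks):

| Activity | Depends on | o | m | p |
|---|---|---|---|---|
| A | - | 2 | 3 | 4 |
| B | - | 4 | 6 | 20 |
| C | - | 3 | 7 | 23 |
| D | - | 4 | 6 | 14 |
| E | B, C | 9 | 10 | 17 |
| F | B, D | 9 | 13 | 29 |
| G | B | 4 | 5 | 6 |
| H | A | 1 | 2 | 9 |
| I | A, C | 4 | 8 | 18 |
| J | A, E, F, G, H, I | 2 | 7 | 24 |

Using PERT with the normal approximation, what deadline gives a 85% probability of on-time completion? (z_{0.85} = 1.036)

te_A = (2 + 4·3 + 4)/6 = 18/6 = 3; σ²_A = ((4−2)/6)² = 0.111
te_B = (4 + 4·6 + 20)/6 = 48/6 = 8; σ²_B = ((20−4)/6)² = 7.111
te_C = (3 + 4·7 + 23)/6 = 54/6 = 9; σ²_C = ((23−3)/6)² = 11.111
te_D = (4 + 4·6 + 14)/6 = 42/6 = 7; σ²_D = ((14−4)/6)² = 2.778
te_E = (9 + 4·10 + 17)/6 = 66/6 = 11; σ²_E = ((17−9)/6)² = 1.778
te_F = (9 + 4·13 + 29)/6 = 90/6 = 15; σ²_F = ((29−9)/6)² = 11.111
te_G = (4 + 4·5 + 6)/6 = 30/6 = 5; σ²_G = ((6−4)/6)² = 0.111
te_H = (1 + 4·2 + 9)/6 = 18/6 = 3; σ²_H = ((9−1)/6)² = 1.778
te_I = (4 + 4·8 + 18)/6 = 54/6 = 9; σ²_I = ((18−4)/6)² = 5.444
te_J = (2 + 4·7 + 24)/6 = 54/6 = 9; σ²_J = ((24−2)/6)² = 13.444

Forward pass:
ES_A = 0; EF_A = 3
ES_B = 0; EF_B = 8
ES_C = 0; EF_C = 9
ES_D = 0; EF_D = 7
ES_E = max(EF_B=8, EF_C=9) = 9; EF_E = 9+11 = 20
ES_F = max(EF_B=8, EF_D=7) = 8; EF_F = 8+15 = 23
ES_G = 8; EF_G = 8+5 = 13
ES_H = 3; EF_H = 3+3 = 6
ES_I = max(EF_A=3, EF_C=9) = 9; EF_I = 9+9 = 18
ES_J = max(EF_A=3, EF_E=20, EF_F=23, EF_G=13, EF_H=6, EF_I=18) = 23; EF_J = 23+9 = 32
Expected project duration μ = 32 weeks. Critical path: B → F → J.

Variance along critical path = 7.111 + 11.111 + 13.444 = 31.667; σ = 5.627 weeks.
D = μ + z·σ = 32 + 1.036·5.627 = 37.8 weeks

37.8 weeks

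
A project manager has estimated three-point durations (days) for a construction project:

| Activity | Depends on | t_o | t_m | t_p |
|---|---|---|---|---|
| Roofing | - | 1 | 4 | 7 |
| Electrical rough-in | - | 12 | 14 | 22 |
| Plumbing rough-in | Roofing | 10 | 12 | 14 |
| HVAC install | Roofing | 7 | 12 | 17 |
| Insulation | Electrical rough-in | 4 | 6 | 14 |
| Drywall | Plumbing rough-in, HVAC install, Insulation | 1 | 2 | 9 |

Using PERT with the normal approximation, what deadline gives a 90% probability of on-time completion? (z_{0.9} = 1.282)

28.5 days

te_Roofing = (1 + 4·4 + 7)/6 = 24/6 = 4; σ²_Roofing = ((7−1)/6)² = 1.000
te_Electrical rough-in = (12 + 4·14 + 22)/6 = 90/6 = 15; σ²_Electrical rough-in = ((22−12)/6)² = 2.778
te_Plumbing rough-in = (10 + 4·12 + 14)/6 = 72/6 = 12; σ²_Plumbing rough-in = ((14−10)/6)² = 0.444
te_HVAC install = (7 + 4·12 + 17)/6 = 72/6 = 12; σ²_HVAC install = ((17−7)/6)² = 2.778
te_Insulation = (4 + 4·6 + 14)/6 = 42/6 = 7; σ²_Insulation = ((14−4)/6)² = 2.778
te_Drywall = (1 + 4·2 + 9)/6 = 18/6 = 3; σ²_Drywall = ((9−1)/6)² = 1.778

Forward pass:
ES_Roofing = 0; EF_Roofing = 4
ES_Electrical rough-in = 0; EF_Electrical rough-in = 15
ES_Plumbing rough-in = 4; EF_Plumbing rough-in = 4+12 = 16
ES_HVAC install = 4; EF_HVAC install = 4+12 = 16
ES_Insulation = 15; EF_Insulation = 15+7 = 22
ES_Drywall = max(EF_Plumbing rough-in=16, EF_HVAC install=16, EF_Insulation=22) = 22; EF_Drywall = 22+3 = 25
Expected project duration μ = 25 days. Critical path: Electrical rough-in → Insulation → Drywall.

Variance along critical path = 2.778 + 2.778 + 1.778 = 7.333; σ = 2.708 days.
D = μ + z·σ = 25 + 1.282·2.708 = 28.5 days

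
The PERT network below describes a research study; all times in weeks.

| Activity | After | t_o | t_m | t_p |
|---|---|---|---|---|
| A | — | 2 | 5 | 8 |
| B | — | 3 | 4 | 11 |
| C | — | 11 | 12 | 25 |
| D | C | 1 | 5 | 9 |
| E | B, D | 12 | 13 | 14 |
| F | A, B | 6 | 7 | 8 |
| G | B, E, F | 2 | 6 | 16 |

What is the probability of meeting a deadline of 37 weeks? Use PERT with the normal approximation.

0.288

te_A = (2 + 4·5 + 8)/6 = 30/6 = 5; σ²_A = ((8−2)/6)² = 1.000
te_B = (3 + 4·4 + 11)/6 = 30/6 = 5; σ²_B = ((11−3)/6)² = 1.778
te_C = (11 + 4·12 + 25)/6 = 84/6 = 14; σ²_C = ((25−11)/6)² = 5.444
te_D = (1 + 4·5 + 9)/6 = 30/6 = 5; σ²_D = ((9−1)/6)² = 1.778
te_E = (12 + 4·13 + 14)/6 = 78/6 = 13; σ²_E = ((14−12)/6)² = 0.111
te_F = (6 + 4·7 + 8)/6 = 42/6 = 7; σ²_F = ((8−6)/6)² = 0.111
te_G = (2 + 4·6 + 16)/6 = 42/6 = 7; σ²_G = ((16−2)/6)² = 5.444

Forward pass:
ES_A = 0; EF_A = 5
ES_B = 0; EF_B = 5
ES_C = 0; EF_C = 14
ES_D = 14; EF_D = 14+5 = 19
ES_E = max(EF_B=5, EF_D=19) = 19; EF_E = 19+13 = 32
ES_F = max(EF_A=5, EF_B=5) = 5; EF_F = 5+7 = 12
ES_G = max(EF_B=5, EF_E=32, EF_F=12) = 32; EF_G = 32+7 = 39
Expected project duration μ = 39 weeks. Critical path: C → D → E → G.

Variance along critical path = 5.444 + 1.778 + 0.111 + 5.444 = 12.778; σ = √12.778 = 3.575 weeks.
Z = (37 − 39) / 3.575 = -0.560
P(T ≤ 37) = Φ(-0.560) ≈ 0.288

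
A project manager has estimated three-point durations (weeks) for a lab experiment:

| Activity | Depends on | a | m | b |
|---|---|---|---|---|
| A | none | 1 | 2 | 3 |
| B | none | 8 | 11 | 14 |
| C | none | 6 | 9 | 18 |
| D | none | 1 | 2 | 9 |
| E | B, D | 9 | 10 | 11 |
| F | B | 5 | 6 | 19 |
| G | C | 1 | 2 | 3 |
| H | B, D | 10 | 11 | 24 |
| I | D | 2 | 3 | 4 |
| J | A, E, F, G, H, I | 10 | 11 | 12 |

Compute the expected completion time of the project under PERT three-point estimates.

te_A = (1 + 4·2 + 3)/6 = 12/6 = 2
te_B = (8 + 4·11 + 14)/6 = 66/6 = 11
te_C = (6 + 4·9 + 18)/6 = 60/6 = 10
te_D = (1 + 4·2 + 9)/6 = 18/6 = 3
te_E = (9 + 4·10 + 11)/6 = 60/6 = 10
te_F = (5 + 4·6 + 19)/6 = 48/6 = 8
te_G = (1 + 4·2 + 3)/6 = 12/6 = 2
te_H = (10 + 4·11 + 24)/6 = 78/6 = 13
te_I = (2 + 4·3 + 4)/6 = 18/6 = 3
te_J = (10 + 4·11 + 12)/6 = 66/6 = 11

Forward pass:
ES_A = 0; EF_A = 2
ES_B = 0; EF_B = 11
ES_C = 0; EF_C = 10
ES_D = 0; EF_D = 3
ES_E = max(EF_B=11, EF_D=3) = 11; EF_E = 11+10 = 21
ES_F = 11; EF_F = 11+8 = 19
ES_G = 10; EF_G = 10+2 = 12
ES_H = max(EF_B=11, EF_D=3) = 11; EF_H = 11+13 = 24
ES_I = 3; EF_I = 3+3 = 6
ES_J = max(EF_A=2, EF_E=21, EF_F=19, EF_G=12, EF_H=24, EF_I=6) = 24; EF_J = 24+11 = 35
Expected project duration μ = 35 weeks. Critical path: B → H → J.

35 weeks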